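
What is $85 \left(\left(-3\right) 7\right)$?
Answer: $-1785$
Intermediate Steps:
$85 \left(\left(-3\right) 7\right) = 85 \left(-21\right) = -1785$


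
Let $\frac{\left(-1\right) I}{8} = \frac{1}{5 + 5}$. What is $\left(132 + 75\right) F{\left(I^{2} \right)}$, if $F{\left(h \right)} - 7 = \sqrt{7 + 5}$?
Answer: $1449 + 414 \sqrt{3} \approx 2166.1$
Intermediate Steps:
$I = - \frac{4}{5}$ ($I = - \frac{8}{5 + 5} = - \frac{8}{10} = \left(-8\right) \frac{1}{10} = - \frac{4}{5} \approx -0.8$)
$F{\left(h \right)} = 7 + 2 \sqrt{3}$ ($F{\left(h \right)} = 7 + \sqrt{7 + 5} = 7 + \sqrt{12} = 7 + 2 \sqrt{3}$)
$\left(132 + 75\right) F{\left(I^{2} \right)} = \left(132 + 75\right) \left(7 + 2 \sqrt{3}\right) = 207 \left(7 + 2 \sqrt{3}\right) = 1449 + 414 \sqrt{3}$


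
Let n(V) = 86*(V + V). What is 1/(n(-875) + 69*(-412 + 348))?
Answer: -1/154916 ≈ -6.4551e-6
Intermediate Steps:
n(V) = 172*V (n(V) = 86*(2*V) = 172*V)
1/(n(-875) + 69*(-412 + 348)) = 1/(172*(-875) + 69*(-412 + 348)) = 1/(-150500 + 69*(-64)) = 1/(-150500 - 4416) = 1/(-154916) = -1/154916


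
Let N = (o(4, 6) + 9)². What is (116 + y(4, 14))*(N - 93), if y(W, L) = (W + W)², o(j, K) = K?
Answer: 23760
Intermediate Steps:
y(W, L) = 4*W² (y(W, L) = (2*W)² = 4*W²)
N = 225 (N = (6 + 9)² = 15² = 225)
(116 + y(4, 14))*(N - 93) = (116 + 4*4²)*(225 - 93) = (116 + 4*16)*132 = (116 + 64)*132 = 180*132 = 23760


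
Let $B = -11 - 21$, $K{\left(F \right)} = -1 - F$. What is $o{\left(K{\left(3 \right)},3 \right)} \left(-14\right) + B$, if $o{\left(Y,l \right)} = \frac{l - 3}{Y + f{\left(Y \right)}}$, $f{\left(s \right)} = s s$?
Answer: $-32$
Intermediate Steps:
$f{\left(s \right)} = s^{2}$
$B = -32$
$o{\left(Y,l \right)} = \frac{-3 + l}{Y + Y^{2}}$ ($o{\left(Y,l \right)} = \frac{l - 3}{Y + Y^{2}} = \frac{-3 + l}{Y + Y^{2}}$)
$o{\left(K{\left(3 \right)},3 \right)} \left(-14\right) + B = \frac{-3 + 3}{\left(-1 - 3\right) \left(1 - 4\right)} \left(-14\right) - 32 = \frac{1}{-1 - 3} \frac{1}{1 - 4} \cdot 0 \left(-14\right) - 32 = \frac{1}{-4} \frac{1}{1 - 4} \cdot 0 \left(-14\right) - 32 = \left(- \frac{1}{4}\right) \frac{1}{-3} \cdot 0 \left(-14\right) - 32 = \left(- \frac{1}{4}\right) \left(- \frac{1}{3}\right) 0 \left(-14\right) - 32 = 0 \left(-14\right) - 32 = 0 - 32 = -32$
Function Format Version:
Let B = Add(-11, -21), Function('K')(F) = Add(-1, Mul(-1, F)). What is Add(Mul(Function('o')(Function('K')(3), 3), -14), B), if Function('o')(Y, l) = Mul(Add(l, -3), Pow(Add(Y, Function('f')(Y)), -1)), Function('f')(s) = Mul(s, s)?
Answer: -32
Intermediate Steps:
Function('f')(s) = Pow(s, 2)
B = -32
Function('o')(Y, l) = Mul(Pow(Add(Y, Pow(Y, 2)), -1), Add(-3, l)) (Function('o')(Y, l) = Mul(Add(l, -3), Pow(Add(Y, Pow(Y, 2)), -1)) = Mul(Add(-3, l), Pow(Add(Y, Pow(Y, 2)), -1)) = Mul(Pow(Add(Y, Pow(Y, 2)), -1), Add(-3, l)))
Add(Mul(Function('o')(Function('K')(3), 3), -14), B) = Add(Mul(Mul(Pow(Add(-1, Mul(-1, 3)), -1), Pow(Add(1, Add(-1, Mul(-1, 3))), -1), Add(-3, 3)), -14), -32) = Add(Mul(Mul(Pow(Add(-1, -3), -1), Pow(Add(1, Add(-1, -3)), -1), 0), -14), -32) = Add(Mul(Mul(Pow(-4, -1), Pow(Add(1, -4), -1), 0), -14), -32) = Add(Mul(Mul(Rational(-1, 4), Pow(-3, -1), 0), -14), -32) = Add(Mul(Mul(Rational(-1, 4), Rational(-1, 3), 0), -14), -32) = Add(Mul(0, -14), -32) = Add(0, -32) = -32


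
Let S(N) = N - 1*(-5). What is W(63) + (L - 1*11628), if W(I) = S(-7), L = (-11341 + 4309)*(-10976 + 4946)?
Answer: 42391330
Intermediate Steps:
S(N) = 5 + N (S(N) = N + 5 = 5 + N)
L = 42402960 (L = -7032*(-6030) = 42402960)
W(I) = -2 (W(I) = 5 - 7 = -2)
W(63) + (L - 1*11628) = -2 + (42402960 - 1*11628) = -2 + (42402960 - 11628) = -2 + 42391332 = 42391330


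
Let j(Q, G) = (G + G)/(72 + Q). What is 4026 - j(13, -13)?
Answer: 342236/85 ≈ 4026.3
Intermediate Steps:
j(Q, G) = 2*G/(72 + Q) (j(Q, G) = (2*G)/(72 + Q) = 2*G/(72 + Q))
4026 - j(13, -13) = 4026 - 2*(-13)/(72 + 13) = 4026 - 2*(-13)/85 = 4026 - 1*(-26/85) = 4026 + 26/85 = 342236/85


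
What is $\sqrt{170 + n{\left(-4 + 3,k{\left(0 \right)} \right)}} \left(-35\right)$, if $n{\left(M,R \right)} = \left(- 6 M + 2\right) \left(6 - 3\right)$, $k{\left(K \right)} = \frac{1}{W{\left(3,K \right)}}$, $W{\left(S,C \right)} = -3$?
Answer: $- 35 \sqrt{194} \approx -487.49$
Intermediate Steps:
$k{\left(K \right)} = - \frac{1}{3}$ ($k{\left(K \right)} = \frac{1}{-3} = - \frac{1}{3}$)
$n{\left(M,R \right)} = 6 - 18 M$ ($n{\left(M,R \right)} = \left(2 - 6 M\right) \left(6 - 3\right) = \left(2 - 6 M\right) 3 = 6 - 18 M$)
$\sqrt{170 + n{\left(-4 + 3,k{\left(0 \right)} \right)}} \left(-35\right) = \sqrt{170 - \left(-6 + 18 \left(-4 + 3\right)\right)} \left(-35\right) = \sqrt{170 + \left(6 - -18\right)} \left(-35\right) = \sqrt{170 + \left(6 + 18\right)} \left(-35\right) = \sqrt{170 + 24} \left(-35\right) = \sqrt{194} \left(-35\right) = - 35 \sqrt{194}$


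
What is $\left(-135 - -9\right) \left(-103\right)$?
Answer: $12978$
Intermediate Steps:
$\left(-135 - -9\right) \left(-103\right) = \left(-135 + \left(-38 + 47\right)\right) \left(-103\right) = \left(-135 + 9\right) \left(-103\right) = \left(-126\right) \left(-103\right) = 12978$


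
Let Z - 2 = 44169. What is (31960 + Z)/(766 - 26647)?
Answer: -25377/8627 ≈ -2.9416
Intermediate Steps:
Z = 44171 (Z = 2 + 44169 = 44171)
(31960 + Z)/(766 - 26647) = (31960 + 44171)/(766 - 26647) = 76131/(-25881) = 76131*(-1/25881) = -25377/8627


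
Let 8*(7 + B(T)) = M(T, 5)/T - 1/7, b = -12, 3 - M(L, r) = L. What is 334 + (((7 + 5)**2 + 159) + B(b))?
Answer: 141081/224 ≈ 629.83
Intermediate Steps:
M(L, r) = 3 - L
B(T) = -393/56 + (3 - T)/(8*T) (B(T) = -7 + ((3 - T)/T - 1/7)/8 = -7 + (-1/7 + (3 - T)/T)/8 = -7 + (-1/56 + (3 - T)/(8*T)) = -393/56 + (3 - T)/(8*T))
334 + (((7 + 5)**2 + 159) + B(b)) = 334 + (((7 + 5)**2 + 159) + (1/56)*(21 - 400*(-12))/(-12)) = 334 + ((12**2 + 159) + (1/56)*(-1/12)*(21 + 4800)) = 334 + ((144 + 159) + (1/56)*(-1/12)*4821) = 334 + (303 - 1607/224) = 334 + 66265/224 = 141081/224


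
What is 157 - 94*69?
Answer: -6329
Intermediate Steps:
157 - 94*69 = 157 - 6486 = -6329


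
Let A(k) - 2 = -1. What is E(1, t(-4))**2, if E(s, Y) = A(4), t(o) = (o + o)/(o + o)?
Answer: 1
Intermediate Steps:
A(k) = 1 (A(k) = 2 - 1 = 1)
t(o) = 1 (t(o) = (2*o)/((2*o)) = (2*o)*(1/(2*o)) = 1)
E(s, Y) = 1
E(1, t(-4))**2 = 1**2 = 1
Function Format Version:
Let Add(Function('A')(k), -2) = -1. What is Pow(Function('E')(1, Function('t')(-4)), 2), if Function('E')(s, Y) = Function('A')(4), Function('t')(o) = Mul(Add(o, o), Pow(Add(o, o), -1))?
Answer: 1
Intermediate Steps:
Function('A')(k) = 1 (Function('A')(k) = Add(2, -1) = 1)
Function('t')(o) = 1 (Function('t')(o) = Mul(Mul(2, o), Pow(Mul(2, o), -1)) = Mul(Mul(2, o), Mul(Rational(1, 2), Pow(o, -1))) = 1)
Function('E')(s, Y) = 1
Pow(Function('E')(1, Function('t')(-4)), 2) = Pow(1, 2) = 1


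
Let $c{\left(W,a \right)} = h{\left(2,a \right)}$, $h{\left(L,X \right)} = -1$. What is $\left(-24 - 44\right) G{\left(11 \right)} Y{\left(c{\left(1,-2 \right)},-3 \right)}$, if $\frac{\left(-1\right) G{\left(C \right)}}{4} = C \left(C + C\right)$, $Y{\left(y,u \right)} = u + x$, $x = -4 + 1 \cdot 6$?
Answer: $-65824$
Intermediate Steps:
$c{\left(W,a \right)} = -1$
$x = 2$ ($x = -4 + 6 = 2$)
$Y{\left(y,u \right)} = 2 + u$ ($Y{\left(y,u \right)} = u + 2 = 2 + u$)
$G{\left(C \right)} = - 8 C^{2}$ ($G{\left(C \right)} = - 4 C \left(C + C\right) = - 4 C 2 C = - 4 \cdot 2 C^{2} = - 8 C^{2}$)
$\left(-24 - 44\right) G{\left(11 \right)} Y{\left(c{\left(1,-2 \right)},-3 \right)} = \left(-24 - 44\right) \left(- 8 \cdot 11^{2}\right) \left(2 - 3\right) = - 68 \left(\left(-8\right) 121\right) \left(-1\right) = \left(-68\right) \left(-968\right) \left(-1\right) = 65824 \left(-1\right) = -65824$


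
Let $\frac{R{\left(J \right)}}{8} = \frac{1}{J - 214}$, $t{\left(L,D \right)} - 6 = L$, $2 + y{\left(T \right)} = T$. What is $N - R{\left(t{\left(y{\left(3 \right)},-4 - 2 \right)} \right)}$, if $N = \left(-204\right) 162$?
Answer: $- \frac{6840928}{207} \approx -33048.0$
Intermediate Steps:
$y{\left(T \right)} = -2 + T$
$t{\left(L,D \right)} = 6 + L$
$N = -33048$
$R{\left(J \right)} = \frac{8}{-214 + J}$ ($R{\left(J \right)} = \frac{8}{J - 214} = \frac{8}{-214 + J}$)
$N - R{\left(t{\left(y{\left(3 \right)},-4 - 2 \right)} \right)} = -33048 - \frac{8}{-214 + \left(6 + \left(-2 + 3\right)\right)} = -33048 - \frac{8}{-214 + \left(6 + 1\right)} = -33048 - \frac{8}{-214 + 7} = -33048 - \frac{8}{-207} = -33048 - 8 \left(- \frac{1}{207}\right) = -33048 - - \frac{8}{207} = -33048 + \frac{8}{207} = - \frac{6840928}{207}$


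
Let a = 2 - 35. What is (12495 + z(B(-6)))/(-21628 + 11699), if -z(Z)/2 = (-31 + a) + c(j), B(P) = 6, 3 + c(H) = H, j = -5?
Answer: -12639/9929 ≈ -1.2729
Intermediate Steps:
c(H) = -3 + H
a = -33
z(Z) = 144 (z(Z) = -2*((-31 - 33) + (-3 - 5)) = -2*(-64 - 8) = -2*(-72) = 144)
(12495 + z(B(-6)))/(-21628 + 11699) = (12495 + 144)/(-21628 + 11699) = 12639/(-9929) = 12639*(-1/9929) = -12639/9929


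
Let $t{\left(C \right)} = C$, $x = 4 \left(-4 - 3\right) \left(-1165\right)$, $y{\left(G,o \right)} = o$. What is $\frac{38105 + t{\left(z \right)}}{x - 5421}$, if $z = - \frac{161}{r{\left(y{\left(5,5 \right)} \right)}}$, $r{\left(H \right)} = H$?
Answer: $\frac{190364}{135995} \approx 1.3998$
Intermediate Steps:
$z = - \frac{161}{5} \approx -32.2$
$x = 32620$ ($x = 4 \left(-7\right) \left(-1165\right) = \left(-28\right) \left(-1165\right) = 32620$)
$\frac{38105 + t{\left(z \right)}}{x - 5421} = \frac{38105 - \frac{161}{5}}{32620 - 5421} = \frac{190364}{5 \cdot 27199} = \frac{190364}{5} \cdot \frac{1}{27199} = \frac{190364}{135995}$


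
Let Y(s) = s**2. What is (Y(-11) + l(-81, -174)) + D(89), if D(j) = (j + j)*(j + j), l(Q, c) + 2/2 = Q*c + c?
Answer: 45724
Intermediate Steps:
l(Q, c) = -1 + c + Q*c (l(Q, c) = -1 + (Q*c + c) = -1 + (c + Q*c) = -1 + c + Q*c)
D(j) = 4*j**2 (D(j) = (2*j)*(2*j) = 4*j**2)
(Y(-11) + l(-81, -174)) + D(89) = ((-11)**2 + (-1 - 174 - 81*(-174))) + 4*89**2 = (121 + (-1 - 174 + 14094)) + 4*7921 = (121 + 13919) + 31684 = 14040 + 31684 = 45724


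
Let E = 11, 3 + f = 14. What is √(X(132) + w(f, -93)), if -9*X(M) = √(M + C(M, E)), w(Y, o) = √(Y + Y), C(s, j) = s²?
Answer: √(-2*√4389 + 9*√22)/3 ≈ 3.1673*I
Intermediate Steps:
f = 11 (f = -3 + 14 = 11)
w(Y, o) = √2*√Y (w(Y, o) = √(2*Y) = √2*√Y)
X(M) = -√(M + M²)/9
√(X(132) + w(f, -93)) = √(-2*√33*√(1 + 132)/9 + √2*√11) = √(-2*√4389/9 + √22) = √(√22 - 2*√4389/9)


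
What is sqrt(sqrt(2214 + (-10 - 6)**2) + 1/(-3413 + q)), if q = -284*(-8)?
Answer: sqrt(-1141 + 1301881*sqrt(2470))/1141 ≈ 7.0497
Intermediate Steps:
q = 2272
sqrt(sqrt(2214 + (-10 - 6)**2) + 1/(-3413 + q)) = sqrt(sqrt(2214 + (-10 - 6)**2) + 1/(-3413 + 2272)) = sqrt(sqrt(2214 + (-16)**2) + 1/(-1141)) = sqrt(sqrt(2214 + 256) - 1/1141) = sqrt(sqrt(2470) - 1/1141) = sqrt(-1/1141 + sqrt(2470))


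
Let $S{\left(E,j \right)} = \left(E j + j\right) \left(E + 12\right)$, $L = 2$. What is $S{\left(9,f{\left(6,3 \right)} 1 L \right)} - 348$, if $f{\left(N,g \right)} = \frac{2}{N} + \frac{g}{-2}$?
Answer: $-838$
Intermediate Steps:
$f{\left(N,g \right)} = \frac{2}{N} - \frac{g}{2}$ ($f{\left(N,g \right)} = \frac{2}{N} + g \left(- \frac{1}{2}\right) = \frac{2}{N} - \frac{g}{2}$)
$S{\left(E,j \right)} = \left(12 + E\right) \left(j + E j\right)$ ($S{\left(E,j \right)} = \left(j + E j\right) \left(12 + E\right) = \left(12 + E\right) \left(j + E j\right)$)
$S{\left(9,f{\left(6,3 \right)} 1 L \right)} - 348 = \left(\frac{2}{6} - \frac{3}{2}\right) 1 \cdot 2 \left(12 + 9^{2} + 13 \cdot 9\right) - 348 = \left(2 \cdot \frac{1}{6} - \frac{3}{2}\right) 1 \cdot 2 \left(12 + 81 + 117\right) - 348 = \left(\frac{1}{3} - \frac{3}{2}\right) 1 \cdot 2 \cdot 210 - 348 = \left(- \frac{7}{6}\right) 1 \cdot 2 \cdot 210 - 348 = \left(- \frac{7}{6}\right) 2 \cdot 210 - 348 = \left(- \frac{7}{3}\right) 210 - 348 = -490 - 348 = -838$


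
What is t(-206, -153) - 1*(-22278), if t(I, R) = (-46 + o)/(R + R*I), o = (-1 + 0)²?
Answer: 15527765/697 ≈ 22278.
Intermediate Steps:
o = 1 (o = (-1)² = 1)
t(I, R) = -45/(R + I*R) (t(I, R) = (-46 + 1)/(R + R*I) = -45/(R + I*R))
t(-206, -153) - 1*(-22278) = -45/(-153*(1 - 206)) - 1*(-22278) = -45*(-1/153)/(-205) + 22278 = -45*(-1/153)*(-1/205) + 22278 = -1/697 + 22278 = 15527765/697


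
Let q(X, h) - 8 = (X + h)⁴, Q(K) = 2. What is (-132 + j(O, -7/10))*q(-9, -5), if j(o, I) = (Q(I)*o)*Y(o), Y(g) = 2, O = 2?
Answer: -4764576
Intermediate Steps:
q(X, h) = 8 + (X + h)⁴
j(o, I) = 4*o (j(o, I) = (2*o)*2 = 4*o)
(-132 + j(O, -7/10))*q(-9, -5) = (-132 + 4*2)*(8 + (-9 - 5)⁴) = (-132 + 8)*(8 + (-14)⁴) = -124*(8 + 38416) = -124*38424 = -4764576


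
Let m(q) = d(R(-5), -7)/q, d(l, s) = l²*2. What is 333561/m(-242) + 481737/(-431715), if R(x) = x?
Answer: -1161627318956/719525 ≈ -1.6144e+6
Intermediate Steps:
d(l, s) = 2*l²
m(q) = 50/q (m(q) = (2*(-5)²)/q = (2*25)/q = 50/q)
333561/m(-242) + 481737/(-431715) = 333561/((50/(-242))) + 481737/(-431715) = 333561/((50*(-1/242))) + 481737*(-1/431715) = 333561/(-25/121) - 160579/143905 = 333561*(-121/25) - 160579/143905 = -40360881/25 - 160579/143905 = -1161627318956/719525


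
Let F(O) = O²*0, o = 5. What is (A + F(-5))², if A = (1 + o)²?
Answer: 1296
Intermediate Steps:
F(O) = 0
A = 36 (A = (1 + 5)² = 6² = 36)
(A + F(-5))² = (36 + 0)² = 36² = 1296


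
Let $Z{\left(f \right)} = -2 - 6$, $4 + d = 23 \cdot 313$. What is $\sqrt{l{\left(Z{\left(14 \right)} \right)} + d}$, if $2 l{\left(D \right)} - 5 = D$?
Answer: $\frac{\sqrt{28774}}{2} \approx 84.814$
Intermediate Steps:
$d = 7195$ ($d = -4 + 23 \cdot 313 = -4 + 7199 = 7195$)
$Z{\left(f \right)} = -8$
$l{\left(D \right)} = \frac{5}{2} + \frac{D}{2}$
$\sqrt{l{\left(Z{\left(14 \right)} \right)} + d} = \sqrt{\left(\frac{5}{2} + \frac{1}{2} \left(-8\right)\right) + 7195} = \sqrt{\left(\frac{5}{2} - 4\right) + 7195} = \sqrt{- \frac{3}{2} + 7195} = \sqrt{\frac{14387}{2}} = \frac{\sqrt{28774}}{2}$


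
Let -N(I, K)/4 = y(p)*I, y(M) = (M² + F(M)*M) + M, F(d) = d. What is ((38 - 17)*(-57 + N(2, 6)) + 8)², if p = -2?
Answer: 4826809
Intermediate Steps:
y(M) = M + 2*M² (y(M) = (M² + M*M) + M = (M² + M²) + M = 2*M² + M = M + 2*M²)
N(I, K) = -24*I (N(I, K) = -4*(-2*(1 + 2*(-2)))*I = -4*(-2*(1 - 4))*I = -4*(-2*(-3))*I = -24*I)
((38 - 17)*(-57 + N(2, 6)) + 8)² = ((38 - 17)*(-57 - 24*2) + 8)² = (21*(-57 - 48) + 8)² = (21*(-105) + 8)² = (-2205 + 8)² = (-2197)² = 4826809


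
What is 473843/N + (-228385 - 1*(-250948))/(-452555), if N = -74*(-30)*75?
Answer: 42136655873/15070081500 ≈ 2.7960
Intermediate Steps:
N = 166500 (N = 2220*75 = 166500)
473843/N + (-228385 - 1*(-250948))/(-452555) = 473843/166500 + (-228385 - 1*(-250948))/(-452555) = 473843*(1/166500) + (-228385 + 250948)*(-1/452555) = 473843/166500 + 22563*(-1/452555) = 473843/166500 - 22563/452555 = 42136655873/15070081500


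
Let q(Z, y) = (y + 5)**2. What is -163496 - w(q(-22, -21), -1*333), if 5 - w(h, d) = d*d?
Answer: -52612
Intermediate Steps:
q(Z, y) = (5 + y)**2
w(h, d) = 5 - d**2 (w(h, d) = 5 - d*d = 5 - d**2)
-163496 - w(q(-22, -21), -1*333) = -163496 - (5 - (-1*333)**2) = -163496 - (5 - 1*(-333)**2) = -163496 - (5 - 1*110889) = -163496 - (5 - 110889) = -163496 - 1*(-110884) = -163496 + 110884 = -52612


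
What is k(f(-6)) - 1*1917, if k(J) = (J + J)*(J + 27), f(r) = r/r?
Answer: -1861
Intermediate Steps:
f(r) = 1
k(J) = 2*J*(27 + J) (k(J) = (2*J)*(27 + J) = 2*J*(27 + J))
k(f(-6)) - 1*1917 = 2*1*(27 + 1) - 1*1917 = 2*1*28 - 1917 = 56 - 1917 = -1861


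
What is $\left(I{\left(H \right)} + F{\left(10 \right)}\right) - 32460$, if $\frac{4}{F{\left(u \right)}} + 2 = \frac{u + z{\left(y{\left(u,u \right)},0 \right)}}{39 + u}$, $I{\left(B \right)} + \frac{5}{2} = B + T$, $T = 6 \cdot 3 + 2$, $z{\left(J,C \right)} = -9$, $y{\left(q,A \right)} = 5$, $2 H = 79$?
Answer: $- \frac{3143287}{97} \approx -32405.0$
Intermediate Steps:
$H = \frac{79}{2}$ ($H = \frac{1}{2} \cdot 79 = \frac{79}{2} \approx 39.5$)
$T = 20$ ($T = 18 + 2 = 20$)
$I{\left(B \right)} = \frac{35}{2} + B$ ($I{\left(B \right)} = - \frac{5}{2} + \left(B + 20\right) = - \frac{5}{2} + \left(20 + B\right) = \frac{35}{2} + B$)
$F{\left(u \right)} = \frac{4}{-2 + \frac{-9 + u}{39 + u}}$ ($F{\left(u \right)} = \frac{4}{-2 + \frac{u - 9}{39 + u}} = \frac{4}{-2 + \frac{-9 + u}{39 + u}}$)
$\left(I{\left(H \right)} + F{\left(10 \right)}\right) - 32460 = \left(\left(\frac{35}{2} + \frac{79}{2}\right) + \frac{4 \left(-39 - 10\right)}{87 + 10}\right) - 32460 = \left(57 + \frac{4 \left(-39 - 10\right)}{97}\right) - 32460 = \left(57 + 4 \cdot \frac{1}{97} \left(-49\right)\right) - 32460 = \left(57 - \frac{196}{97}\right) - 32460 = \frac{5333}{97} - 32460 = - \frac{3143287}{97}$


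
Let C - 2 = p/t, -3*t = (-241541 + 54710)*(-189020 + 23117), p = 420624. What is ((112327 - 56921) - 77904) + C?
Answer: -25825260900400/1147993459 ≈ -22496.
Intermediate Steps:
t = -10331941131 (t = -(-241541 + 54710)*(-189020 + 23117)/3 = -(-62277)*(-165903) = -⅓*30995823393 = -10331941131)
C = 2295940182/1147993459 (C = 2 + 420624/(-10331941131) = 2 + 420624*(-1/10331941131) = 2 - 46736/1147993459 = 2295940182/1147993459 ≈ 2.0000)
((112327 - 56921) - 77904) + C = ((112327 - 56921) - 77904) + 2295940182/1147993459 = (55406 - 77904) + 2295940182/1147993459 = -22498 + 2295940182/1147993459 = -25825260900400/1147993459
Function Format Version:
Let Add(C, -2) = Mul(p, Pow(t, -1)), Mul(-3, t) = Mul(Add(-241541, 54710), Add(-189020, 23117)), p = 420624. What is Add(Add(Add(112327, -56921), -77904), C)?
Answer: Rational(-25825260900400, 1147993459) ≈ -22496.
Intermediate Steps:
t = -10331941131 (t = Mul(Rational(-1, 3), Mul(Add(-241541, 54710), Add(-189020, 23117))) = Mul(Rational(-1, 3), Mul(-186831, -165903)) = Mul(Rational(-1, 3), 30995823393) = -10331941131)
C = Rational(2295940182, 1147993459) (C = Add(2, Mul(420624, Pow(-10331941131, -1))) = Add(2, Mul(420624, Rational(-1, 10331941131))) = Add(2, Rational(-46736, 1147993459)) = Rational(2295940182, 1147993459) ≈ 2.0000)
Add(Add(Add(112327, -56921), -77904), C) = Add(Add(Add(112327, -56921), -77904), Rational(2295940182, 1147993459)) = Add(Add(55406, -77904), Rational(2295940182, 1147993459)) = Add(-22498, Rational(2295940182, 1147993459)) = Rational(-25825260900400, 1147993459)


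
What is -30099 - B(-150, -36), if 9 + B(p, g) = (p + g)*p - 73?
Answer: -57917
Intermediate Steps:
B(p, g) = -82 + p*(g + p) (B(p, g) = -9 + ((p + g)*p - 73) = -9 + ((g + p)*p - 73) = -9 + (p*(g + p) - 73) = -9 + (-73 + p*(g + p)) = -82 + p*(g + p))
-30099 - B(-150, -36) = -30099 - (-82 + (-150)² - 36*(-150)) = -30099 - (-82 + 22500 + 5400) = -30099 - 1*27818 = -30099 - 27818 = -57917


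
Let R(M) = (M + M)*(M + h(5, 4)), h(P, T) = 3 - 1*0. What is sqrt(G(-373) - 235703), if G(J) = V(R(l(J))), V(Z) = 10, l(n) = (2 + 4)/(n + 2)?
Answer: I*sqrt(235693) ≈ 485.48*I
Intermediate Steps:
h(P, T) = 3 (h(P, T) = 3 + 0 = 3)
l(n) = 6/(2 + n)
R(M) = 2*M*(3 + M) (R(M) = (M + M)*(M + 3) = (2*M)*(3 + M) = 2*M*(3 + M))
G(J) = 10
sqrt(G(-373) - 235703) = sqrt(10 - 235703) = sqrt(-235693) = I*sqrt(235693)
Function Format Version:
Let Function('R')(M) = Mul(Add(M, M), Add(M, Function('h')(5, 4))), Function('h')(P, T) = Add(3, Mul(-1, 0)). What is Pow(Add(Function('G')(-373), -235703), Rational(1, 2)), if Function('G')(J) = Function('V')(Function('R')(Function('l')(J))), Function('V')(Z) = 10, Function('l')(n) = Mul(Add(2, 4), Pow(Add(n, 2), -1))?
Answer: Mul(I, Pow(235693, Rational(1, 2))) ≈ Mul(485.48, I)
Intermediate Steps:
Function('h')(P, T) = 3 (Function('h')(P, T) = Add(3, 0) = 3)
Function('l')(n) = Mul(6, Pow(Add(2, n), -1))
Function('R')(M) = Mul(2, M, Add(3, M)) (Function('R')(M) = Mul(Add(M, M), Add(M, 3)) = Mul(Mul(2, M), Add(3, M)) = Mul(2, M, Add(3, M)))
Function('G')(J) = 10
Pow(Add(Function('G')(-373), -235703), Rational(1, 2)) = Pow(Add(10, -235703), Rational(1, 2)) = Pow(-235693, Rational(1, 2)) = Mul(I, Pow(235693, Rational(1, 2)))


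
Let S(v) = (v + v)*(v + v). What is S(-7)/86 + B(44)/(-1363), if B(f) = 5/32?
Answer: 4274153/1875488 ≈ 2.2790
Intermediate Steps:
B(f) = 5/32 (B(f) = 5*(1/32) = 5/32)
S(v) = 4*v² (S(v) = (2*v)*(2*v) = 4*v²)
S(-7)/86 + B(44)/(-1363) = (4*(-7)²)/86 + (5/32)/(-1363) = (4*49)*(1/86) + (5/32)*(-1/1363) = 196*(1/86) - 5/43616 = 98/43 - 5/43616 = 4274153/1875488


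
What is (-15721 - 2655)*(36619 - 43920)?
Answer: 134163176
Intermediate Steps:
(-15721 - 2655)*(36619 - 43920) = -18376*(-7301) = 134163176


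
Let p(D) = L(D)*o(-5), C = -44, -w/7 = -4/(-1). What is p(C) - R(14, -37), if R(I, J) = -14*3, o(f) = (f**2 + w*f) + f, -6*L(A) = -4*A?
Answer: -13954/3 ≈ -4651.3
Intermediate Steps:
L(A) = 2*A/3 (L(A) = -(-2)*A/3 = 2*A/3)
w = -28 (w = -(-28)/(-1) = -(-28)*(-1) = -7*4 = -28)
o(f) = f**2 - 27*f (o(f) = (f**2 - 28*f) + f = f**2 - 27*f)
R(I, J) = -42
p(D) = 320*D/3 (p(D) = (2*D/3)*(-5*(-27 - 5)) = (2*D/3)*(-5*(-32)) = (2*D/3)*160 = 320*D/3)
p(C) - R(14, -37) = (320/3)*(-44) - 1*(-42) = -14080/3 + 42 = -13954/3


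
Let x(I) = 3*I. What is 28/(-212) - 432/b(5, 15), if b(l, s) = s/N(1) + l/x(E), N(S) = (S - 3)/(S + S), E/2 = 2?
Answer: 273527/9275 ≈ 29.491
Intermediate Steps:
E = 4 (E = 2*2 = 4)
N(S) = (-3 + S)/(2*S) (N(S) = (-3 + S)/((2*S)) = (-3 + S)*(1/(2*S)) = (-3 + S)/(2*S))
b(l, s) = -s + l/12 (b(l, s) = s/(((½)*(-3 + 1)/1)) + l/((3*4)) = s/(((½)*1*(-2))) + l/12 = s/(-1) + l*(1/12) = s*(-1) + l/12 = -s + l/12)
28/(-212) - 432/b(5, 15) = 28/(-212) - 432/(-1*15 + (1/12)*5) = 28*(-1/212) - 432/(-15 + 5/12) = -7/53 - 432/(-175/12) = -7/53 - 432*(-12/175) = -7/53 + 5184/175 = 273527/9275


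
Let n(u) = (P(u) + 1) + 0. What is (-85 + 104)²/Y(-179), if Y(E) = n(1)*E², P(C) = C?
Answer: 361/64082 ≈ 0.0056334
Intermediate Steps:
n(u) = 1 + u (n(u) = (u + 1) + 0 = (1 + u) + 0 = 1 + u)
Y(E) = 2*E² (Y(E) = (1 + 1)*E² = 2*E²)
(-85 + 104)²/Y(-179) = (-85 + 104)²/((2*(-179)²)) = 19²/((2*32041)) = 361/64082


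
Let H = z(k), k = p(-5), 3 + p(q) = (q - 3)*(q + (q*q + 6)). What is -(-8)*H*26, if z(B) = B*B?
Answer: 9260368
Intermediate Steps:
p(q) = -3 + (-3 + q)*(6 + q + q**2) (p(q) = -3 + (q - 3)*(q + (q*q + 6)) = -3 + (-3 + q)*(q + (q**2 + 6)) = -3 + (-3 + q)*(q + (6 + q**2)) = -3 + (-3 + q)*(6 + q + q**2))
k = -211 (k = -21 + (-5)**3 - 2*(-5)**2 + 3*(-5) = -21 - 125 - 2*25 - 15 = -21 - 125 - 50 - 15 = -211)
z(B) = B**2
H = 44521 (H = (-211)**2 = 44521)
-(-8)*H*26 = -(-8)*44521*26 = -8*(-44521)*26 = 356168*26 = 9260368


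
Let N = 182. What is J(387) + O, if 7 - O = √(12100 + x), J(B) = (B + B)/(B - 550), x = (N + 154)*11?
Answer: 367/163 - 2*√3949 ≈ -123.43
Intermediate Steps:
x = 3696 (x = (182 + 154)*11 = 336*11 = 3696)
J(B) = 2*B/(-550 + B) (J(B) = (2*B)/(-550 + B) = 2*B/(-550 + B))
O = 7 - 2*√3949 (O = 7 - √(12100 + 3696) = 7 - √15796 = 7 - 2*√3949 ≈ -118.68)
J(387) + O = 2*387/(-550 + 387) + (7 - 2*√3949) = 2*387/(-163) + (7 - 2*√3949) = 2*387*(-1/163) + (7 - 2*√3949) = -774/163 + (7 - 2*√3949) = 367/163 - 2*√3949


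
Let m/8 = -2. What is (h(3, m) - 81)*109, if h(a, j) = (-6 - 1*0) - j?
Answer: -7739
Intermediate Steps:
m = -16 (m = 8*(-2) = -16)
h(a, j) = -6 - j (h(a, j) = (-6 + 0) - j = -6 - j)
(h(3, m) - 81)*109 = ((-6 - 1*(-16)) - 81)*109 = ((-6 + 16) - 81)*109 = (10 - 81)*109 = -71*109 = -7739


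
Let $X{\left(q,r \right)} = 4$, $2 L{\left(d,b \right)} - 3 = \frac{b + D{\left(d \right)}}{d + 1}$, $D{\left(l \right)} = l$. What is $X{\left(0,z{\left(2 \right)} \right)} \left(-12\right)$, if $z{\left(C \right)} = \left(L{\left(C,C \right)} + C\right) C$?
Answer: $-48$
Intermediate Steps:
$L{\left(d,b \right)} = \frac{3}{2} + \frac{b + d}{2 \left(1 + d\right)}$ ($L{\left(d,b \right)} = \frac{3}{2} + \frac{\left(b + d\right) \frac{1}{d + 1}}{2} = \frac{3}{2} + \frac{\left(b + d\right) \frac{1}{1 + d}}{2} = \frac{3}{2} + \frac{\frac{1}{1 + d} \left(b + d\right)}{2} = \frac{3}{2} + \frac{b + d}{2 \left(1 + d\right)}$)
$z{\left(C \right)} = C \left(C + \frac{3 + 5 C}{2 \left(1 + C\right)}\right)$ ($z{\left(C \right)} = \left(\frac{3 + C + 4 C}{2 \left(1 + C\right)} + C\right) C = \left(\frac{3 + 5 C}{2 \left(1 + C\right)} + C\right) C = \left(C + \frac{3 + 5 C}{2 \left(1 + C\right)}\right) C = C \left(C + \frac{3 + 5 C}{2 \left(1 + C\right)}\right)$)
$X{\left(0,z{\left(2 \right)} \right)} \left(-12\right) = 4 \left(-12\right) = -48$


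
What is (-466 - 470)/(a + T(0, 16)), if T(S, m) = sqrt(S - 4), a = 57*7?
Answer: -373464/159205 + 1872*I/159205 ≈ -2.3458 + 0.011758*I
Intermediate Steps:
a = 399
T(S, m) = sqrt(-4 + S)
(-466 - 470)/(a + T(0, 16)) = (-466 - 470)/(399 + sqrt(-4 + 0)) = -936/(399 + sqrt(-4)) = -936*(399 - 2*I)/159205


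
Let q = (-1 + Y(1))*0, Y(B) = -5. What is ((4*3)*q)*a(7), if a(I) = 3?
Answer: 0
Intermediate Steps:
q = 0 (q = (-1 - 5)*0 = -6*0 = 0)
((4*3)*q)*a(7) = ((4*3)*0)*3 = (12*0)*3 = 0*3 = 0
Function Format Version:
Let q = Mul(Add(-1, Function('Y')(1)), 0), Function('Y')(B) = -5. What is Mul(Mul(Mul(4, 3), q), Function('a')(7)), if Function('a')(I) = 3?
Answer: 0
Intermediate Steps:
q = 0 (q = Mul(Add(-1, -5), 0) = Mul(-6, 0) = 0)
Mul(Mul(Mul(4, 3), q), Function('a')(7)) = Mul(Mul(Mul(4, 3), 0), 3) = Mul(Mul(12, 0), 3) = Mul(0, 3) = 0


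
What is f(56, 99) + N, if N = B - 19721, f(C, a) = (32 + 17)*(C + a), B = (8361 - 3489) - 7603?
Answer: -14857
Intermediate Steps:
B = -2731 (B = 4872 - 7603 = -2731)
f(C, a) = 49*C + 49*a (f(C, a) = 49*(C + a) = 49*C + 49*a)
N = -22452 (N = -2731 - 19721 = -22452)
f(56, 99) + N = (49*56 + 49*99) - 22452 = (2744 + 4851) - 22452 = 7595 - 22452 = -14857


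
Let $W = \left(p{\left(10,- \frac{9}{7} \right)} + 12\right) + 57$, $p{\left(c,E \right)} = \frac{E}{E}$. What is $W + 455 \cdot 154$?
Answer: $70140$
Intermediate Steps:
$p{\left(c,E \right)} = 1$
$W = 70$ ($W = \left(1 + 12\right) + 57 = 13 + 57 = 70$)
$W + 455 \cdot 154 = 70 + 455 \cdot 154 = 70 + 70070 = 70140$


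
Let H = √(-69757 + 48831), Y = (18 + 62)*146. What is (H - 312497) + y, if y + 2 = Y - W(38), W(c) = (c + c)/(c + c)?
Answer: -300820 + I*√20926 ≈ -3.0082e+5 + 144.66*I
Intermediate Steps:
Y = 11680 (Y = 80*146 = 11680)
W(c) = 1 (W(c) = (2*c)/((2*c)) = (2*c)*(1/(2*c)) = 1)
y = 11677 (y = -2 + (11680 - 1*1) = -2 + (11680 - 1) = -2 + 11679 = 11677)
H = I*√20926 (H = √(-20926) = I*√20926 ≈ 144.66*I)
(H - 312497) + y = (I*√20926 - 312497) + 11677 = (-312497 + I*√20926) + 11677 = -300820 + I*√20926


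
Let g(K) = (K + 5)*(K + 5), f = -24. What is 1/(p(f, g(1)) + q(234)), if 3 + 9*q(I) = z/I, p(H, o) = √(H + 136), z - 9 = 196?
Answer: 149526/70928489 + 17740944*√7/496499423 ≈ 0.096646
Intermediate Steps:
z = 205 (z = 9 + 196 = 205)
g(K) = (5 + K)² (g(K) = (5 + K)*(5 + K) = (5 + K)²)
p(H, o) = √(136 + H)
q(I) = -⅓ + 205/(9*I) (q(I) = -⅓ + (205/I)/9 = -⅓ + 205/(9*I))
1/(p(f, g(1)) + q(234)) = 1/(√(136 - 24) + (⅑)*(205 - 3*234)/234) = 1/(√112 + (⅑)*(1/234)*(205 - 702)) = 1/(4*√7 + (⅑)*(1/234)*(-497)) = 1/(4*√7 - 497/2106) = 1/(-497/2106 + 4*√7)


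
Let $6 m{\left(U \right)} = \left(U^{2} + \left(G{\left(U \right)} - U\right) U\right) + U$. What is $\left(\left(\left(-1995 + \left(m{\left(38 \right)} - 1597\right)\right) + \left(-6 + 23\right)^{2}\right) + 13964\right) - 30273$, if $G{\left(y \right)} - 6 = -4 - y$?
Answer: $- \frac{59501}{3} \approx -19834.0$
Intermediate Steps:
$G{\left(y \right)} = 2 - y$ ($G{\left(y \right)} = 6 - \left(4 + y\right) = 2 - y$)
$m{\left(U \right)} = \frac{U}{6} + \frac{U^{2}}{6} + \frac{U \left(2 - 2 U\right)}{6}$ ($m{\left(U \right)} = \frac{\left(U^{2} + \left(\left(2 - U\right) - U\right) U\right) + U}{6} = \frac{\left(U^{2} + \left(2 - 2 U\right) U\right) + U}{6} = \frac{\left(U^{2} + U \left(2 - 2 U\right)\right) + U}{6} = \frac{U + U^{2} + U \left(2 - 2 U\right)}{6} = \frac{U}{6} + \frac{U^{2}}{6} + \frac{U \left(2 - 2 U\right)}{6}$)
$\left(\left(\left(-1995 + \left(m{\left(38 \right)} - 1597\right)\right) + \left(-6 + 23\right)^{2}\right) + 13964\right) - 30273 = \left(\left(\left(-1995 + \left(\frac{1}{6} \cdot 38 \left(3 - 38\right) - 1597\right)\right) + \left(-6 + 23\right)^{2}\right) + 13964\right) - 30273 = \left(\left(\left(-1995 - \left(1597 - \frac{19 \left(3 - 38\right)}{3}\right)\right) + 17^{2}\right) + 13964\right) - 30273 = \left(\left(\left(-1995 - \left(1597 - - \frac{665}{3}\right)\right) + 289\right) + 13964\right) - 30273 = \left(\left(\left(-1995 - \frac{5456}{3}\right) + 289\right) + 13964\right) - 30273 = \left(\left(- \frac{11441}{3} + 289\right) + 13964\right) - 30273 = \left(- \frac{10574}{3} + 13964\right) - 30273 = \frac{31318}{3} - 30273 = - \frac{59501}{3}$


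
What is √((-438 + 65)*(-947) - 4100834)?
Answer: I*√3747603 ≈ 1935.9*I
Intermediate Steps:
√((-438 + 65)*(-947) - 4100834) = √(-373*(-947) - 4100834) = √(353231 - 4100834) = √(-3747603) = I*√3747603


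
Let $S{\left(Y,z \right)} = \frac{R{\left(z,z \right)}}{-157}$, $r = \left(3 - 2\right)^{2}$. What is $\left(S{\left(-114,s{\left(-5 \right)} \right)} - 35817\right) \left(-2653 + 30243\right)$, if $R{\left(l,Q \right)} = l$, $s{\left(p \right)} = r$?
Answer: $- \frac{155146019300}{157} \approx -9.8819 \cdot 10^{8}$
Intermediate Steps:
$r = 1$ ($r = 1^{2} = 1$)
$s{\left(p \right)} = 1$
$S{\left(Y,z \right)} = - \frac{z}{157}$ ($S{\left(Y,z \right)} = \frac{z}{-157} = z \left(- \frac{1}{157}\right) = - \frac{z}{157}$)
$\left(S{\left(-114,s{\left(-5 \right)} \right)} - 35817\right) \left(-2653 + 30243\right) = \left(\left(- \frac{1}{157}\right) 1 - 35817\right) \left(-2653 + 30243\right) = \left(- \frac{1}{157} - 35817\right) 27590 = \left(- \frac{5623270}{157}\right) 27590 = - \frac{155146019300}{157}$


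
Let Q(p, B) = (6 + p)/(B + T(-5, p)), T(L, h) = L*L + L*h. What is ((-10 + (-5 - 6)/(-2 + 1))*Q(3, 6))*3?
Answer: 27/16 ≈ 1.6875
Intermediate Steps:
T(L, h) = L**2 + L*h
Q(p, B) = (6 + p)/(25 + B - 5*p) (Q(p, B) = (6 + p)/(B - 5*(-5 + p)) = (6 + p)/(B + (25 - 5*p)) = (6 + p)/(25 + B - 5*p))
((-10 + (-5 - 6)/(-2 + 1))*Q(3, 6))*3 = ((-10 + (-5 - 6)/(-2 + 1))*((6 + 3)/(25 + 6 - 5*3)))*3 = ((-10 - 11/(-1))*(9/(25 + 6 - 15)))*3 = ((-10 - 11*(-1))*(9/16))*3 = ((-10 + 11)*((1/16)*9))*3 = (1*(9/16))*3 = (9/16)*3 = 27/16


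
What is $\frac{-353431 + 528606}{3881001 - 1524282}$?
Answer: $\frac{175175}{2356719} \approx 0.07433$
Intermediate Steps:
$\frac{-353431 + 528606}{3881001 - 1524282} = \frac{175175}{2356719}$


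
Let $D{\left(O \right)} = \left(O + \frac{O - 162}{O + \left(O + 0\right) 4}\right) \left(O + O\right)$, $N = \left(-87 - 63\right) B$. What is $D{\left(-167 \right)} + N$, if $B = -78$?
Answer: $\frac{336732}{5} \approx 67346.0$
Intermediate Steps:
$N = 11700$ ($N = \left(-87 - 63\right) \left(-78\right) = \left(-150\right) \left(-78\right) = 11700$)
$D{\left(O \right)} = 2 O \left(O + \frac{-162 + O}{5 O}\right)$ ($D{\left(O \right)} = \left(O + \frac{-162 + O}{O + O 4}\right) 2 O = \left(O + \frac{-162 + O}{O + 4 O}\right) 2 O = \left(O + \frac{-162 + O}{5 O}\right) 2 O = 2 O \left(O + \frac{-162 + O}{5 O}\right)$)
$D{\left(-167 \right)} + N = \left(- \frac{324}{5} + 2 \left(-167\right)^{2} + \frac{2}{5} \left(-167\right)\right) + 11700 = \left(- \frac{324}{5} + 2 \cdot 27889 - \frac{334}{5}\right) + 11700 = \left(- \frac{324}{5} + 55778 - \frac{334}{5}\right) + 11700 = \frac{278232}{5} + 11700 = \frac{336732}{5}$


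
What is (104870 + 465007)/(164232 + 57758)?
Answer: 569877/221990 ≈ 2.5671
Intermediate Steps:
(104870 + 465007)/(164232 + 57758) = 569877/221990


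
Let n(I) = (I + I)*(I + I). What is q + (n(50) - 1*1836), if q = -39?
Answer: 8125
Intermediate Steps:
n(I) = 4*I² (n(I) = (2*I)*(2*I) = 4*I²)
q + (n(50) - 1*1836) = -39 + (4*50² - 1*1836) = -39 + (4*2500 - 1836) = -39 + (10000 - 1836) = -39 + 8164 = 8125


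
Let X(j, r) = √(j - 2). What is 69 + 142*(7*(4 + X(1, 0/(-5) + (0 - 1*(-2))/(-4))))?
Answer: 4045 + 994*I ≈ 4045.0 + 994.0*I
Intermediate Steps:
X(j, r) = √(-2 + j)
69 + 142*(7*(4 + X(1, 0/(-5) + (0 - 1*(-2))/(-4)))) = 69 + 142*(7*(4 + √(-2 + 1))) = 69 + 142*(7*(4 + √(-1))) = 69 + 142*(7*(4 + I)) = 69 + 142*(28 + 7*I) = 69 + (3976 + 994*I) = 4045 + 994*I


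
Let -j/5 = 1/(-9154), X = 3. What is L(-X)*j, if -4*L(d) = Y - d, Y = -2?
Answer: -5/36616 ≈ -0.00013655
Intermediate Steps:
L(d) = ½ + d/4 (L(d) = -(-2 - d)/4 = ½ + d/4)
j = 5/9154 (j = -5/(-9154) = -5*(-1/9154) = 5/9154 ≈ 0.00054621)
L(-X)*j = (½ + (-1*3)/4)*(5/9154) = (½ + (¼)*(-3))*(5/9154) = (½ - ¾)*(5/9154) = -¼*5/9154 = -5/36616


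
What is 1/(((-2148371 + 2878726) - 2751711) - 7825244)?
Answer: -1/9846600 ≈ -1.0156e-7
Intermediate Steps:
1/(((-2148371 + 2878726) - 2751711) - 7825244) = 1/((730355 - 2751711) - 7825244) = 1/(-2021356 - 7825244) = 1/(-9846600) = -1/9846600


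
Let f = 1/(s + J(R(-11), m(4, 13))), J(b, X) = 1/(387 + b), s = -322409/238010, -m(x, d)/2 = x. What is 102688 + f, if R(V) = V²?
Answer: 8397033149588/81772881 ≈ 1.0269e+5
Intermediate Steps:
m(x, d) = -2*x
s = -322409/238010 (s = -322409*1/238010 = -322409/238010 ≈ -1.3546)
f = -60454540/81772881 (f = 1/(-322409/238010 + 1/(387 + (-11)²)) = 1/(-322409/238010 + 1/(387 + 121)) = 1/(-322409/238010 + 1/508) = 1/(-81772881/60454540) = -60454540/81772881 ≈ -0.73930)
102688 + f = 102688 - 60454540/81772881 = 8397033149588/81772881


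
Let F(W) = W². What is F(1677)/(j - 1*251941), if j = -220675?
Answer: -2812329/472616 ≈ -5.9506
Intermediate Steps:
F(1677)/(j - 1*251941) = 1677²/(-220675 - 1*251941) = 2812329/(-220675 - 251941) = 2812329/(-472616) = 2812329*(-1/472616) = -2812329/472616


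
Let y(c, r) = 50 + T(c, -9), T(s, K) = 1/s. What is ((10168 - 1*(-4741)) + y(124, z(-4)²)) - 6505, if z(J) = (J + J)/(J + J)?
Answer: 1048297/124 ≈ 8454.0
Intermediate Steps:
z(J) = 1 (z(J) = (2*J)/((2*J)) = (2*J)*(1/(2*J)) = 1)
y(c, r) = 50 + 1/c
((10168 - 1*(-4741)) + y(124, z(-4)²)) - 6505 = ((10168 - 1*(-4741)) + (50 + 1/124)) - 6505 = ((10168 + 4741) + (50 + 1/124)) - 6505 = (14909 + 6201/124) - 6505 = 1854917/124 - 6505 = 1048297/124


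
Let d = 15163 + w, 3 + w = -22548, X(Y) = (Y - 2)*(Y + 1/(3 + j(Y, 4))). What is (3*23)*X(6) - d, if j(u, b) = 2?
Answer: 45496/5 ≈ 9099.2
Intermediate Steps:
X(Y) = (-2 + Y)*(⅕ + Y) (X(Y) = (Y - 2)*(Y + 1/(3 + 2)) = (-2 + Y)*(Y + 1/5) = (-2 + Y)*(Y + ⅕) = (-2 + Y)*(⅕ + Y))
w = -22551 (w = -3 - 22548 = -22551)
d = -7388 (d = 15163 - 22551 = -7388)
(3*23)*X(6) - d = (3*23)*(-⅖ + 6² - 9/5*6) - 1*(-7388) = 69*(-⅖ + 36 - 54/5) + 7388 = 69*(124/5) + 7388 = 8556/5 + 7388 = 45496/5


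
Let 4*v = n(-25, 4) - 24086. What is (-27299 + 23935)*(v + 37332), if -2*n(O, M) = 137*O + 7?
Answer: -106765791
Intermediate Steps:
n(O, M) = -7/2 - 137*O/2 (n(O, M) = -(137*O + 7)/2 = -(7 + 137*O)/2 = -7/2 - 137*O/2)
v = -22377/4 (v = ((-7/2 - 137/2*(-25)) - 24086)/4 = ((-7/2 + 3425/2) - 24086)/4 = (1709 - 24086)/4 = (1/4)*(-22377) = -22377/4 ≈ -5594.3)
(-27299 + 23935)*(v + 37332) = (-27299 + 23935)*(-22377/4 + 37332) = -3364*126951/4 = -106765791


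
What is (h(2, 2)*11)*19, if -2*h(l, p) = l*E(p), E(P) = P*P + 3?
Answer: -1463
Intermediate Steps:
E(P) = 3 + P² (E(P) = P² + 3 = 3 + P²)
h(l, p) = -l*(3 + p²)/2
(h(2, 2)*11)*19 = (-½*2*(3 + 2²)*11)*19 = (-½*2*(3 + 4)*11)*19 = (-½*2*7*11)*19 = -7*11*19 = -77*19 = -1463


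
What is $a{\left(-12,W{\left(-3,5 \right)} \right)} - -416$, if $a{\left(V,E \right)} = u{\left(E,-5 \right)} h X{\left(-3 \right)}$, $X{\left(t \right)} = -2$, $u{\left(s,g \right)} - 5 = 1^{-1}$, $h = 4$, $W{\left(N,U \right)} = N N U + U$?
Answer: $368$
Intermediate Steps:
$W{\left(N,U \right)} = U + U N^{2}$ ($W{\left(N,U \right)} = N^{2} U + U = U N^{2} + U = U + U N^{2}$)
$u{\left(s,g \right)} = 6$ ($u{\left(s,g \right)} = 5 + 1^{-1} = 5 + 1 = 6$)
$a{\left(V,E \right)} = -48$ ($a{\left(V,E \right)} = 6 \cdot 4 \left(-2\right) = 24 \left(-2\right) = -48$)
$a{\left(-12,W{\left(-3,5 \right)} \right)} - -416 = -48 - -416 = -48 + 416 = 368$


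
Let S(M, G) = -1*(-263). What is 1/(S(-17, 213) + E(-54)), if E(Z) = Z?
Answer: 1/209 ≈ 0.0047847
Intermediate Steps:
S(M, G) = 263
1/(S(-17, 213) + E(-54)) = 1/(263 - 54) = 1/209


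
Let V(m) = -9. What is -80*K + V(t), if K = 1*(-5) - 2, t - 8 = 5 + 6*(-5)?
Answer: 551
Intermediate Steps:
t = -17 (t = 8 + (5 + 6*(-5)) = 8 + (5 - 30) = 8 - 25 = -17)
K = -7 (K = -5 - 2 = -7)
-80*K + V(t) = -80*(-7) - 9 = 560 - 9 = 551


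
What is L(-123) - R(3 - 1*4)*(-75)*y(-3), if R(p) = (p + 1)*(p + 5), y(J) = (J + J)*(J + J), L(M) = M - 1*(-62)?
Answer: -61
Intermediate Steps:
L(M) = 62 + M (L(M) = M + 62 = 62 + M)
y(J) = 4*J**2 (y(J) = (2*J)*(2*J) = 4*J**2)
R(p) = (1 + p)*(5 + p)
L(-123) - R(3 - 1*4)*(-75)*y(-3) = (62 - 123) - (5 + (3 - 1*4)**2 + 6*(3 - 1*4))*(-75)*4*(-3)**2 = -61 - (5 + (3 - 4)**2 + 6*(3 - 4))*(-75)*4*9 = -61 - (5 + (-1)**2 + 6*(-1))*(-75)*36 = -61 - (5 + 1 - 6)*(-75)*36 = -61 - 0*(-75)*36 = -61 - 0*36 = -61 - 1*0 = -61 + 0 = -61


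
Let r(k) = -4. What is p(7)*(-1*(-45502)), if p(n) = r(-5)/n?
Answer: -182008/7 ≈ -26001.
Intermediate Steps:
p(n) = -4/n
p(7)*(-1*(-45502)) = (-4/7)*(-1*(-45502)) = -4*1/7*45502 = -4/7*45502 = -182008/7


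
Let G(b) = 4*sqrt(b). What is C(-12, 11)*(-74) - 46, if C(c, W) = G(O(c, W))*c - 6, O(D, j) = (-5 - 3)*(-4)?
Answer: 398 + 14208*sqrt(2) ≈ 20491.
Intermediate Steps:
O(D, j) = 32 (O(D, j) = -8*(-4) = 32)
C(c, W) = -6 + 16*c*sqrt(2) (C(c, W) = (4*sqrt(32))*c - 6 = (4*(4*sqrt(2)))*c - 6 = (16*sqrt(2))*c - 6 = 16*c*sqrt(2) - 6 = -6 + 16*c*sqrt(2))
C(-12, 11)*(-74) - 46 = (-6 + 16*(-12)*sqrt(2))*(-74) - 46 = (-6 - 192*sqrt(2))*(-74) - 46 = (444 + 14208*sqrt(2)) - 46 = 398 + 14208*sqrt(2)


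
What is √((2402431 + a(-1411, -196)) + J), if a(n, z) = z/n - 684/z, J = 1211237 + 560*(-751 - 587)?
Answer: √279436094844787/9877 ≈ 1692.5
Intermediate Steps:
J = 461957 (J = 1211237 + 560*(-1338) = 1211237 - 749280 = 461957)
a(n, z) = -684/z + z/n
√((2402431 + a(-1411, -196)) + J) = √((2402431 + (-684/(-196) - 196/(-1411))) + 461957) = √((2402431 + (-684*(-1/196) - 196*(-1/1411))) + 461957) = √((2402431 + (171/49 + 196/1411)) + 461957) = √((2402431 + 250885/69139) + 461957) = √(166101927794/69139 + 461957) = √(198041172817/69139) = √279436094844787/9877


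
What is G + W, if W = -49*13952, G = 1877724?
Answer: 1194076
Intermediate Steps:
W = -683648
G + W = 1877724 - 683648 = 1194076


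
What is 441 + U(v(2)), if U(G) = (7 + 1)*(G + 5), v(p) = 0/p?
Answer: 481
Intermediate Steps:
v(p) = 0
U(G) = 40 + 8*G (U(G) = 8*(5 + G) = 40 + 8*G)
441 + U(v(2)) = 441 + (40 + 8*0) = 441 + (40 + 0) = 441 + 40 = 481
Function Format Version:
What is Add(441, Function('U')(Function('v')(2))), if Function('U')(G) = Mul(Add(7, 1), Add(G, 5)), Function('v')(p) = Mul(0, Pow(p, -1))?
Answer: 481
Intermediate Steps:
Function('v')(p) = 0
Function('U')(G) = Add(40, Mul(8, G)) (Function('U')(G) = Mul(8, Add(5, G)) = Add(40, Mul(8, G)))
Add(441, Function('U')(Function('v')(2))) = Add(441, Add(40, Mul(8, 0))) = Add(441, Add(40, 0)) = Add(441, 40) = 481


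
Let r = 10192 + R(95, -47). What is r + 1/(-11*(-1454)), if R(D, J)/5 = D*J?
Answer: -194055201/15994 ≈ -12133.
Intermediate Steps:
R(D, J) = 5*D*J (R(D, J) = 5*(D*J) = 5*D*J)
r = -12133 (r = 10192 + 5*95*(-47) = 10192 - 22325 = -12133)
r + 1/(-11*(-1454)) = -12133 + 1/(-11*(-1454)) = -12133 + 1/15994 = -194055201/15994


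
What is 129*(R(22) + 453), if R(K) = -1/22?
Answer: 1285485/22 ≈ 58431.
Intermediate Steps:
R(K) = -1/22 (R(K) = -1*1/22 = -1/22)
129*(R(22) + 453) = 129*(-1/22 + 453) = 129*(9965/22) = 1285485/22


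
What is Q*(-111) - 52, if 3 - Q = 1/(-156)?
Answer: -20057/52 ≈ -385.71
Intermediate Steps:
Q = 469/156 (Q = 3 - 1/(-156) = 3 - 1*(-1/156) = 3 + 1/156 = 469/156 ≈ 3.0064)
Q*(-111) - 52 = (469/156)*(-111) - 52 = -17353/52 - 52 = -20057/52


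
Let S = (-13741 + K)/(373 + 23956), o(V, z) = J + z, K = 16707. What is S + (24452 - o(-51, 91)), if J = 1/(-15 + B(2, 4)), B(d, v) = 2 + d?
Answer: 6519523414/267619 ≈ 24361.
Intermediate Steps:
J = -1/11 (J = 1/(-15 + (2 + 2)) = 1/(-15 + 4) = 1/(-11) = -1/11 ≈ -0.090909)
o(V, z) = -1/11 + z
S = 2966/24329 (S = (-13741 + 16707)/(373 + 23956) = 2966/24329 ≈ 0.12191)
S + (24452 - o(-51, 91)) = 2966/24329 + (24452 - (-1/11 + 91)) = 2966/24329 + (24452 - 1*1000/11) = 2966/24329 + (24452 - 1000/11) = 2966/24329 + 267972/11 = 6519523414/267619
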